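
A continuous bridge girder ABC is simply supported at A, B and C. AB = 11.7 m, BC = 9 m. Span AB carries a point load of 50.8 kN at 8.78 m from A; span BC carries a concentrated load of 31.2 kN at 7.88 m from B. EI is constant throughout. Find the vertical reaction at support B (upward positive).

Take M_B as the redundant. Released structure: two simple spans AB and BC with a hinge at B.
Discontinuity in slope at B on the released structure — sum the simple-span end rotations:
  span AB: point load 50.8 at a = 8.78: Pab(L + a)/(6LEI) = 380/EI
  span BC: point load 31.2 at a = 7.88: Pab(L + b)/(6LEI) = 51.6/EI
  relative rotation θ_0 = (380 + 51.6)/EI = 431.6/EI
A unit hogging moment at B produces rotation L₁/(3EI) + L₂/(3EI) = 6.9/EI.
Compatibility: M_B·(L₁+L₂)/(3EI) = θ_0, giving M_B = 62.55 kN·m (hogging).
Span AB, ΣM about A with M_B applied at B: R_B^{AB}·11.7 = 446 + 62.55, so R_B^{AB} = 43.47 kN and R_A = 50.8 − 43.47 = 7.333 kN.
Span BC, ΣM about C: R_B^{BC}·9 = 34.94 + 62.55, so R_B^{BC} = 10.83 kN and R_C = 31.2 − 10.83 = 20.37 kN.
R_B = 43.47 + 10.83 = 54.3 kN.

R_B = 54.3 kN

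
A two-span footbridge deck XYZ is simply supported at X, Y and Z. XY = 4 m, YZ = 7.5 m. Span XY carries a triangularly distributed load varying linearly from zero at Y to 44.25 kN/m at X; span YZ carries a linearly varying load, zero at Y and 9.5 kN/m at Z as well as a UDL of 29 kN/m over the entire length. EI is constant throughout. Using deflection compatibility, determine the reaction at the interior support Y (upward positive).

Insert a hinge at Y; M_Y is the redundant, and each span becomes simply supported.
End slopes at the hinge Y, treating each span as simply supported:
  span XY: triangular load, peak 44.25: 7w₀L³/(360EI) = 55.07/EI
  span YZ: triangular load, peak 9.5: 7w₀L³/(360EI) = 77.93/EI
  span YZ: UDL 29: wL³/(24EI) = 509.8/EI
  relative rotation θ_0 = (55.07 + 587.7)/EI = 642.8/EI
A unit hogging moment at Y produces rotation L₁/(3EI) + L₂/(3EI) = 3.833/EI.
Slope continuity at Y: θ_0 = M_Y·3.833/EI, so M_Y = 642.8/3.833 = 167.7 kN·m (hogging).
Span XY, ΣM about X with M_Y applied at Y: R_Y^{XY}·4 = 118 + 167.7, so R_Y^{XY} = 71.42 kN and R_X = 88.5 − 71.42 = 17.08 kN.
Span YZ, ΣM about Z: R_Y^{YZ}·7.5 = 904.7 + 167.7, so R_Y^{YZ} = 143 kN and R_Z = 253.1 − 143 = 110.1 kN.
R_Y = 71.42 + 143 = 214.4 kN.

R_Y = 214.4 kN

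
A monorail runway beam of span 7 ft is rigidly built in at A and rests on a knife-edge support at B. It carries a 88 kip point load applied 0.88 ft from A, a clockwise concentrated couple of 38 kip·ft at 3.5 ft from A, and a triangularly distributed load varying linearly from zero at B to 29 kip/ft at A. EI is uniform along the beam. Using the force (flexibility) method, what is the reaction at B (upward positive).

Choose R_B as the redundant. The primary structure is the cantilever fixed at A.
Downward deflection at the released point B due to the loads:
  point load 88 at a = 0.88: Pa²(3L − a)/(6EI) = 228.5/EI
  clockwise couple 38 at a = 3.5: M₀a(2L − a)/(2EI) = 698.2/EI
  triangular load, peak 29 at the fixed end: w₀L⁴/(30EI) = 2321/EI
  δ_0 = 3248/EI
Tip deflection under a unit load at B: L³/(3EI) = 114.3/EI.
Compatibility at B: δ_0 − R_B·δ_{BB} = 0, so R_B = 3248/114.3 = 28.41 kip.

R_B = 28.41 kip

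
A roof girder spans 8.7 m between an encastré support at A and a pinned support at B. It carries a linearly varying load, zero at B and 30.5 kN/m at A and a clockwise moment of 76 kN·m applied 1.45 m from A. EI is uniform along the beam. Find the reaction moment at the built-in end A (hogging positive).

Remove the prop at B; the released (primary) structure is a cantilever built in at A.
Deflection at B on the released cantilever, summing each load's contribution:
  triangular load, peak 30.5 at the fixed end: w₀L⁴/(30EI) = 5824/EI
  clockwise couple 76 at a = 1.45: M₀a(2L − a)/(2EI) = 878.8/EI
  δ_0 = 6703/EI
Flexibility coefficient — unit upward force at B: δ_{BB} = L³/(3EI) = 219.5/EI.
Compatibility at B: δ_0 − R_B·δ_{BB} = 0, so R_B = 6703/219.5 = 30.54 kN.
Moment equilibrium about A: M_A = Σ(load moments about A) − R_B·L = 460.8 − 30.54×8.7 = 195.1 kN·m.

M_A = 195.1 kN·m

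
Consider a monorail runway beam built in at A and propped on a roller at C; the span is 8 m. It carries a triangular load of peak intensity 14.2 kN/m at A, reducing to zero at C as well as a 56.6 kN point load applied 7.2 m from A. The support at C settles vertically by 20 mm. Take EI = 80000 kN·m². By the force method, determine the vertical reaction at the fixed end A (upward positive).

R_A = 63.28 kN

Remove the prop at C; the released (primary) structure is a cantilever built in at A.
Primary-structure tip deflection at C by superposition:
  triangular load, peak 14.2 at the fixed end: w₀L⁴/(30EI) = 1939/EI
  point load 56.6 at a = 7.2: Pa²(3L − a)/(6EI) = 8216/EI
  δ_0 = 10154/EI
Flexibility coefficient — unit upward force at C: δ_{CC} = L³/(3EI) = 170.7/EI.
With EI = 80000 kN·m²: δ_0 = 0.12693 m and δ_{CC} = 0.002133 m/kN.
Compatibility — the beam at C must follow the support down by 0.02 m: δ_0 − R_C·δ_{CC} = 0.02, so R_C = (0.12693 − 0.02)/0.002133 = 50.12 kN.
Vertical equilibrium: R_A = ΣP − R_C = 113.4 − 50.12 = 63.28 kN.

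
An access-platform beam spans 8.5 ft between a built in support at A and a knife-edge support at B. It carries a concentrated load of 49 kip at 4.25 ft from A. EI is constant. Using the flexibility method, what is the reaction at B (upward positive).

R_B = 15.31 kip

Remove the prop at B; the released (primary) structure is a cantilever built in at A.
Deflection at B on the released cantilever, summing each load's contribution:
  point load 49 at a = 4.25: Pa²(3L − a)/(6EI) = 3135/EI
Tip deflection under a unit load at B: L³/(3EI) = 204.7/EI.
Compatibility at B: δ_0 − R_B·δ_{BB} = 0, so R_B = 3135/204.7 = 15.31 kip.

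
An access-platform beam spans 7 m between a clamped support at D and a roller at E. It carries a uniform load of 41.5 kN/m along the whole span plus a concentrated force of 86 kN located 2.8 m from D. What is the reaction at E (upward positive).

Take the reaction at E as the redundant and release it; the primary structure is a cantilever fixed at D.
Deflection at E on the released cantilever, summing each load's contribution:
  UDL 41.5: wL⁴/(8EI) = 12455/EI
  point load 86 at a = 2.8: Pa²(3L − a)/(6EI) = 2045/EI
  δ_0 = 14500/EI
Tip deflection under a unit load at E: L³/(3EI) = 114.3/EI.
Compatibility at E: δ_0 − R_E·δ_{EE} = 0, so R_E = 14500/114.3 = 126.8 kN.

R_E = 126.8 kN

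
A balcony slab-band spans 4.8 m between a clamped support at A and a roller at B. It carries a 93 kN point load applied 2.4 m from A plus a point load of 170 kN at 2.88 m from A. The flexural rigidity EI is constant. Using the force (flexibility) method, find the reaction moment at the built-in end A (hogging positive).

Remove the prop at B; the released (primary) structure is a cantilever built in at A.
Primary-structure tip deflection at B by superposition:
  point load 93 at a = 2.4: Pa²(3L − a)/(6EI) = 1071/EI
  point load 170 at a = 2.88: Pa²(3L − a)/(6EI) = 2707/EI
  δ_0 = 3779/EI
Tip deflection under a unit load at B: L³/(3EI) = 36.86/EI.
The prop prevents deflection at B: R_B = δ_0/δ_{BB} = 3779/36.86 = 102.5 kN.
Moment equilibrium about A: M_A = Σ(load moments about A) − R_B·L = 712.8 − 102.5×4.8 = 220.8 kN·m.

M_A = 220.8 kN·m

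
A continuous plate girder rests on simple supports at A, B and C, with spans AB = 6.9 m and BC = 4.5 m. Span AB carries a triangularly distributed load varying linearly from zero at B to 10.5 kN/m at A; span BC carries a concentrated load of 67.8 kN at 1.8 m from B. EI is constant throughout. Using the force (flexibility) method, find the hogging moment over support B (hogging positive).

Release continuity at B by inserting a hinge; the redundant is the internal moment M_B. The primary structure is two simply-supported spans AB and BC.
End slopes at the hinge B, treating each span as simply supported:
  span AB: triangular load, peak 10.5: 7w₀L³/(360EI) = 67.07/EI
  span BC: point load 67.8 at a = 1.8: Pab(L + b)/(6LEI) = 87.87/EI
  relative rotation θ_0 = (67.07 + 87.87)/EI = 154.9/EI
A unit hogging moment at B produces rotation L₁/(3EI) + L₂/(3EI) = 3.8/EI.
Slope continuity at B: θ_0 = M_B·3.8/EI, so M_B = 154.9/3.8 = 40.77 kN·m (hogging).

M_B = 40.77 kN·m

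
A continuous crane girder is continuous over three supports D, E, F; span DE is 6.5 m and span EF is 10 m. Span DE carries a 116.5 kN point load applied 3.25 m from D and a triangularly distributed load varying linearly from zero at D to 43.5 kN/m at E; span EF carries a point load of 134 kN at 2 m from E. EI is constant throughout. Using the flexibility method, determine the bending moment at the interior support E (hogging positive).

M_E = 221.1 kN·m

Take M_E as the redundant. Released structure: two simple spans DE and EF with a hinge at E.
End slopes at the hinge E, treating each span as simply supported:
  span DE: point load 116.5 at a = 3.25: Pab(L + a)/(6LEI) = 307.6/EI
  span DE: triangular load, peak 43.5: w₀L³/(45EI) = 265.5/EI
  span EF: point load 134 at a = 2: Pab(L + b)/(6LEI) = 643.2/EI
  relative rotation θ_0 = (573.1 + 643.2)/EI = 1216/EI
A unit hogging moment at E produces rotation L₁/(3EI) + L₂/(3EI) = 5.5/EI.
Slope continuity at E: θ_0 = M_E·5.5/EI, so M_E = 1216/5.5 = 221.1 kN·m (hogging).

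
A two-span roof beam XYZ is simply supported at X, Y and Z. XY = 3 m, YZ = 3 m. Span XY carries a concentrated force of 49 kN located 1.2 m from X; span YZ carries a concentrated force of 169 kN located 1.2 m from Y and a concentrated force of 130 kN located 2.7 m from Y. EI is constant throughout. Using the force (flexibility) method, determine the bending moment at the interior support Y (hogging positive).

Take M_Y as the redundant. Released structure: two simple spans XY and YZ with a hinge at Y.
Discontinuity in slope at Y on the released structure — sum the simple-span end rotations:
  span XY: point load 49 at a = 1.2: Pab(L + a)/(6LEI) = 24.7/EI
  span YZ: point load 169 at a = 1.2: Pab(L + b)/(6LEI) = 97.34/EI
  span YZ: point load 130 at a = 2.7: Pab(L + b)/(6LEI) = 19.3/EI
  relative rotation θ_0 = (24.7 + 116.6)/EI = 141.3/EI
A unit hogging moment at Y produces rotation L₁/(3EI) + L₂/(3EI) = 2/EI.
Slope continuity at Y: θ_0 = M_Y·2/EI, so M_Y = 141.3/2 = 70.67 kN·m (hogging).

M_Y = 70.67 kN·m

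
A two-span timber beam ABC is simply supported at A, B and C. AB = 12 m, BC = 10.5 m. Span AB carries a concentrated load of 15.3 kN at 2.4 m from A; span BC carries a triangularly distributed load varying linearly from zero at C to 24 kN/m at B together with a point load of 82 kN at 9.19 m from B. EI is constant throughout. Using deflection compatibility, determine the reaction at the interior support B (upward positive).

Release continuity at B by inserting a hinge; the redundant is the internal moment M_B. The primary structure is two simply-supported spans AB and BC.
End slopes at the hinge B, treating each span as simply supported:
  span AB: point load 15.3 at a = 2.4: Pab(L + a)/(6LEI) = 70.5/EI
  span BC: triangular load, peak 24: w₀L³/(45EI) = 617.4/EI
  span BC: point load 82 at a = 9.19: Pab(L + b)/(6LEI) = 185.1/EI
  relative rotation θ_0 = (70.5 + 802.5)/EI = 873/EI
A unit hogging moment at B produces rotation L₁/(3EI) + L₂/(3EI) = 7.5/EI.
Slope continuity at B: θ_0 = M_B·7.5/EI, so M_B = 873/7.5 = 116.4 kN·m (hogging).
Span AB, ΣM about A with M_B applied at B: R_B^{AB}·12 = 36.72 + 116.4, so R_B^{AB} = 12.76 kN and R_A = 15.3 − 12.76 = 2.54 kN.
Span BC, ΣM about C: R_B^{BC}·10.5 = 989.4 + 116.4, so R_B^{BC} = 105.3 kN and R_C = 208 − 105.3 = 102.7 kN.
R_B = 12.76 + 105.3 = 118.1 kN.

R_B = 118.1 kN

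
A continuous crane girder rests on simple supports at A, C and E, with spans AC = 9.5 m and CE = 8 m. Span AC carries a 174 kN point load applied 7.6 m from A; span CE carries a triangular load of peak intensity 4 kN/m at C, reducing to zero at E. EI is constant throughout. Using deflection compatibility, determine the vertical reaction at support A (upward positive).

Take M_C as the redundant. Released structure: two simple spans AC and CE with a hinge at C.
Discontinuity in slope at C on the released structure — sum the simple-span end rotations:
  span AC: point load 174 at a = 7.6: Pab(L + a)/(6LEI) = 753.8/EI
  span CE: triangular load, peak 4: w₀L³/(45EI) = 45.51/EI
  relative rotation θ_0 = (753.8 + 45.51)/EI = 799.3/EI
A unit hogging moment at C produces rotation L₁/(3EI) + L₂/(3EI) = 5.833/EI.
Compatibility: M_C·(L₁+L₂)/(3EI) = θ_0, giving M_C = 137 kN·m (hogging).
Span AC, ΣM about A with M_C applied at C: R_C^{AC}·9.5 = 1322 + 137, so R_C^{AC} = 153.6 kN and R_A = 174 − 153.6 = 20.38 kN.

R_A = 20.38 kN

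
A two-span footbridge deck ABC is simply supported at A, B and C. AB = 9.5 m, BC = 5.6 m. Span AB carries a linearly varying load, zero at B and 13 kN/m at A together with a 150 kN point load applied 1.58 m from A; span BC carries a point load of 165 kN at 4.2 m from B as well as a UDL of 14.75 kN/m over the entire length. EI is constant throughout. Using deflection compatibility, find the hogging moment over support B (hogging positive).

Insert a hinge at B; M_B is the redundant, and each span becomes simply supported.
End slopes at the hinge B, treating each span as simply supported:
  span AB: triangular load, peak 13: 7w₀L³/(360EI) = 216.7/EI
  span AB: point load 150 at a = 1.58: Pab(L + a)/(6LEI) = 364.9/EI
  span BC: point load 165 at a = 4.2: Pab(L + b)/(6LEI) = 202.1/EI
  span BC: UDL 14.75: wL³/(24EI) = 107.9/EI
  relative rotation θ_0 = (581.6 + 310.1)/EI = 891.7/EI
A unit hogging moment at B produces rotation L₁/(3EI) + L₂/(3EI) = 5.033/EI.
Compatibility: M_B·(L₁+L₂)/(3EI) = θ_0, giving M_B = 177.1 kN·m (hogging).

M_B = 177.1 kN·m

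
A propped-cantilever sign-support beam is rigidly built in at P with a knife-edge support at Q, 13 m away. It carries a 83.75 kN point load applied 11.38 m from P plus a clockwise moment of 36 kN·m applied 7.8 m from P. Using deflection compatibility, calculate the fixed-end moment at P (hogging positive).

M_P = 57.42 kN·m

Remove the prop at Q; the released (primary) structure is a cantilever built in at P.
Free-end deflection of the primary structure under the applied loading (downward +):
  point load 83.75 at a = 11.38: Pa²(3L − a)/(6EI) = 49928/EI
  clockwise couple 36 at a = 7.8: M₀a(2L − a)/(2EI) = 2555/EI
  δ_0 = 52483/EI
Tip deflection under a unit load at Q: L³/(3EI) = 732.3/EI.
The prop prevents deflection at Q: R_Q = δ_0/δ_{QQ} = 52483/732.3 = 71.67 kN.
Moment equilibrium about P: M_P = Σ(load moments about P) − R_Q·L = 989.1 − 71.67×13 = 57.42 kN·m.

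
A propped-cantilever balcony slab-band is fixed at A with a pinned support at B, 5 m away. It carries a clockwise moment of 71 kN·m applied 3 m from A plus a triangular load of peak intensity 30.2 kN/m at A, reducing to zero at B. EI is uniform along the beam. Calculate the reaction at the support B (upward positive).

R_B = 32.99 kN

Choose R_B as the redundant. The primary structure is the cantilever fixed at A.
Deflection at B on the released cantilever, summing each load's contribution:
  clockwise couple 71 at a = 3: M₀a(2L − a)/(2EI) = 745.5/EI
  triangular load, peak 30.2 at the fixed end: w₀L⁴/(30EI) = 629.2/EI
  δ_0 = 1375/EI
Flexibility coefficient — unit upward force at B: δ_{BB} = L³/(3EI) = 41.67/EI.
The prop prevents deflection at B: R_B = δ_0/δ_{BB} = 1375/41.67 = 32.99 kN.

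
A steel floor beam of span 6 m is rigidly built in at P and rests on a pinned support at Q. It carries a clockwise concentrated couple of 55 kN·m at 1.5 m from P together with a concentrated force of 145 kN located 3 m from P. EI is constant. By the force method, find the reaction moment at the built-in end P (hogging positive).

Choose R_Q as the redundant. The primary structure is the cantilever fixed at P.
Free-end deflection of the primary structure under the applied loading (downward +):
  clockwise couple 55 at a = 1.5: M₀a(2L − a)/(2EI) = 433.1/EI
  point load 145 at a = 3: Pa²(3L − a)/(6EI) = 3262/EI
  δ_0 = 3696/EI
Tip deflection under a unit load at Q: L³/(3EI) = 72/EI.
The prop prevents deflection at Q: R_Q = δ_0/δ_{QQ} = 3696/72 = 51.33 kN.
Moment equilibrium about P: M_P = Σ(load moments about P) − R_Q·L = 490 − 51.33×6 = 182 kN·m.

M_P = 182 kN·m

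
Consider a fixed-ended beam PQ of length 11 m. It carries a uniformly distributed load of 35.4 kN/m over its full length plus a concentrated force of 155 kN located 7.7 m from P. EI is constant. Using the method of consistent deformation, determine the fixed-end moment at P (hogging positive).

M_P = 464.4 kN·m

Release both end moments; the primary structure is a simply-supported span PQ with redundants M_P and M_Q.
On the primary (simply-supported) span, the end slopes from the loading are:
  at P: UDL 35.4: wL³/(24EI) = 1963/EI
  at Q: UDL 35.4: wL³/(24EI) = 1963/EI
  at P: point load 155 at a = 7.7: Pab(L + b)/(6LEI) = 853.4/EI
  at Q: point load 155 at a = 7.7: Pab(L + a)/(6LEI) = 1116/EI
  θ_P0 = 2817/EI,  θ_Q0 = 3079/EI
Flexibility coefficients: a unit moment at one end gives L/(3EI) there and L/(6EI) at the far end, so f₁₁ = f₂₂ = 3.667/EI and f₁₂ = f₂₁ = 1.833/EI.
Compatibility — zero rotation at each built-in end:
  3.667 M_P + 1.833 M_Q = 2817
  1.833 M_P + 3.667 M_Q = 3079
Solving the pair gives M_P = 464.4 kN·m and M_Q = 607.6 kN·m (hogging).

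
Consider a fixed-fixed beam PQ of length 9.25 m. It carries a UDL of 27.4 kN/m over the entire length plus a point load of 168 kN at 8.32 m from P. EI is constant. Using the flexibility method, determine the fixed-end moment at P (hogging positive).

Take the two fixed-end moments M_P, M_Q as redundants; the released structure is the simple span PQ.
On the primary (simply-supported) span, the end slopes from the loading are:
  at P: UDL 27.4: wL³/(24EI) = 903.6/EI
  at Q: UDL 27.4: wL³/(24EI) = 903.6/EI
  at P: point load 168 at a = 8.32: Pab(L + b)/(6LEI) = 238.4/EI
  at Q: point load 168 at a = 8.32: Pab(L + a)/(6LEI) = 411.5/EI
  θ_P0 = 1142/EI,  θ_Q0 = 1315/EI
Flexibility coefficients: a unit moment at one end gives L/(3EI) there and L/(6EI) at the far end, so f₁₁ = f₂₂ = 3.083/EI and f₁₂ = f₂₁ = 1.542/EI.
Compatibility — zero rotation at each built-in end:
  3.083 M_P + 1.542 M_Q = 1142
  1.542 M_P + 3.083 M_Q = 1315
Solving the pair gives M_P = 209.5 kN·m and M_Q = 321.8 kN·m (hogging).

M_P = 209.5 kN·m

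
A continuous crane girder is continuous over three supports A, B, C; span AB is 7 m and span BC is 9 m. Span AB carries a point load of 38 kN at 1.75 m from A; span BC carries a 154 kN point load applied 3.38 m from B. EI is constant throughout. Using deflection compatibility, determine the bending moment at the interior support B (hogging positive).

Take M_B as the redundant. Released structure: two simple spans AB and BC with a hinge at B.
Discontinuity in slope at B on the released structure — sum the simple-span end rotations:
  span AB: point load 38 at a = 1.75: Pab(L + a)/(6LEI) = 72.73/EI
  span BC: point load 154 at a = 3.38: Pab(L + b)/(6LEI) = 792/EI
  relative rotation θ_0 = (72.73 + 792)/EI = 864.7/EI
A unit hogging moment at B produces rotation L₁/(3EI) + L₂/(3EI) = 5.333/EI.
Compatibility: M_B·(L₁+L₂)/(3EI) = θ_0, giving M_B = 162.1 kN·m (hogging).

M_B = 162.1 kN·m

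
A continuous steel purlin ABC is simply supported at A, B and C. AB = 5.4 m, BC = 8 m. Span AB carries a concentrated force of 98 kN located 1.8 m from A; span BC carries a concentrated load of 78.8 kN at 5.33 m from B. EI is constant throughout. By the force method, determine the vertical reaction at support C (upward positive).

R_C = 41.58 kN

Insert a hinge at B; M_B is the redundant, and each span becomes simply supported.
End slopes at the hinge B, treating each span as simply supported:
  span AB: point load 98 at a = 1.8: Pab(L + a)/(6LEI) = 141.1/EI
  span BC: point load 78.8 at a = 5.33: Pab(L + b)/(6LEI) = 249.3/EI
  relative rotation θ_0 = (141.1 + 249.3)/EI = 390.4/EI
A unit hogging moment at B produces rotation L₁/(3EI) + L₂/(3EI) = 4.467/EI.
Slope continuity at B: θ_0 = M_B·4.467/EI, so M_B = 390.4/4.467 = 87.4 kN·m (hogging).
Span BC, ΣM about C: R_B^{BC}·8 = 210.4 + 87.4, so R_B^{BC} = 37.22 kN and R_C = 78.8 − 37.22 = 41.58 kN.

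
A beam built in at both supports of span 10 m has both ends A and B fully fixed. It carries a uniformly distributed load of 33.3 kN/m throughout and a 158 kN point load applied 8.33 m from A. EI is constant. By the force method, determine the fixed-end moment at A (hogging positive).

Release both end moments; the primary structure is a simply-supported span AB with redundants M_A and M_B.
End rotations of the released simple span under the applied load (×1/EI):
  at A: UDL 33.3: wL³/(24EI) = 1388/EI
  at B: UDL 33.3: wL³/(24EI) = 1388/EI
  at A: point load 158 at a = 8.33: Pab(L + b)/(6LEI) = 427.5/EI
  at B: point load 158 at a = 8.33: Pab(L + a)/(6LEI) = 671.5/EI
  θ_A0 = 1815/EI,  θ_B0 = 2059/EI
Flexibility coefficients: a unit moment at one end gives L/(3EI) there and L/(6EI) at the far end, so f₁₁ = f₂₂ = 3.333/EI and f₁₂ = f₂₁ = 1.667/EI.
Compatibility — zero rotation at each built-in end:
  3.333 M_A + 1.667 M_B = 1815
  1.667 M_A + 3.333 M_B = 2059
Solving the pair gives M_A = 314.2 kN·m and M_B = 460.6 kN·m (hogging).

M_A = 314.2 kN·m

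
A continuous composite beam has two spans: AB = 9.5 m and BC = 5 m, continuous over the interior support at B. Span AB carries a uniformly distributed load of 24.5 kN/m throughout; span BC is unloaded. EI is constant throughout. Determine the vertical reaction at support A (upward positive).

Release continuity at B by inserting a hinge; the redundant is the internal moment M_B. The primary structure is two simply-supported spans AB and BC.
Discontinuity in slope at B on the released structure — sum the simple-span end rotations:
  span AB: UDL 24.5: wL³/(24EI) = 875.2/EI
  relative rotation θ_0 = (875.2 + 0)/EI = 875.2/EI
A unit hogging moment at B produces rotation L₁/(3EI) + L₂/(3EI) = 4.833/EI.
Slope continuity at B: θ_0 = M_B·4.833/EI, so M_B = 875.2/4.833 = 181.1 kN·m (hogging).
Span AB, ΣM about A with M_B applied at B: R_B^{AB}·9.5 = 1106 + 181.1, so R_B^{AB} = 135.4 kN and R_A = 232.8 − 135.4 = 97.31 kN.

R_A = 97.31 kN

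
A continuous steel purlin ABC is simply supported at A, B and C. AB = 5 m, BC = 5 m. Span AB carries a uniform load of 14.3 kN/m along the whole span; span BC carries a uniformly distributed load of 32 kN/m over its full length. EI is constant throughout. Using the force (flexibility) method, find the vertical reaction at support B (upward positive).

R_B = 144.7 kN

Take M_B as the redundant. Released structure: two simple spans AB and BC with a hinge at B.
Discontinuity in slope at B on the released structure — sum the simple-span end rotations:
  span AB: UDL 14.3: wL³/(24EI) = 74.48/EI
  span BC: UDL 32: wL³/(24EI) = 166.7/EI
  relative rotation θ_0 = (74.48 + 166.7)/EI = 241.1/EI
A unit hogging moment at B produces rotation L₁/(3EI) + L₂/(3EI) = 3.333/EI.
Slope continuity at B: θ_0 = M_B·3.333/EI, so M_B = 241.1/3.333 = 72.34 kN·m (hogging).
Span AB, ΣM about A with M_B applied at B: R_B^{AB}·5 = 178.8 + 72.34, so R_B^{AB} = 50.22 kN and R_A = 71.5 − 50.22 = 21.28 kN.
Span BC, ΣM about C: R_B^{BC}·5 = 400 + 72.34, so R_B^{BC} = 94.47 kN and R_C = 160 − 94.47 = 65.53 kN.
R_B = 50.22 + 94.47 = 144.7 kN.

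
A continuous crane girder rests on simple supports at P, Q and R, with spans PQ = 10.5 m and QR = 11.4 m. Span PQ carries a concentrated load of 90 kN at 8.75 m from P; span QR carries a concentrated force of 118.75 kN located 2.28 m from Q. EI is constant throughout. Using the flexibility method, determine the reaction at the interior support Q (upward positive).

Insert a hinge at Q; M_Q is the redundant, and each span becomes simply supported.
Rotations at Q on the released spans (each span's end-slope, ×1/EI):
  span PQ: point load 90 at a = 8.75: Pab(L + a)/(6LEI) = 421.1/EI
  span QR: point load 118.75 at a = 2.28: Pab(L + b)/(6LEI) = 740.8/EI
  relative rotation θ_0 = (421.1 + 740.8)/EI = 1162/EI
A unit hogging moment at Q produces rotation L₁/(3EI) + L₂/(3EI) = 7.3/EI.
Compatibility: M_Q·(L₁+L₂)/(3EI) = θ_0, giving M_Q = 159.2 kN·m (hogging).
Span PQ, ΣM about P with M_Q applied at Q: R_Q^{PQ}·10.5 = 787.5 + 159.2, so R_Q^{PQ} = 90.16 kN and R_P = 90 − 90.16 = -0.1581 kN.
Span QR, ΣM about R: R_Q^{QR}·11.4 = 1083 + 159.2, so R_Q^{QR} = 109 kN and R_R = 118.8 − 109 = 9.789 kN.
R_Q = 90.16 + 109 = 199.1 kN.

R_Q = 199.1 kN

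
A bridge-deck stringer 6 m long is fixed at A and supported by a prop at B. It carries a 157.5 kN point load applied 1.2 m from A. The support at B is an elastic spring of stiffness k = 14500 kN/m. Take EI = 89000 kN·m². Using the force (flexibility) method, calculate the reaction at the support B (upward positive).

R_B = 8.127 kN

Release the roller at B. Primary structure: cantilever fixed at A.
Downward deflection at the released point B due to the loads:
  point load 157.5 at a = 1.2: Pa²(3L − a)/(6EI) = 635/EI
Flexibility coefficient — unit upward force at B: δ_{BB} = L³/(3EI) = 72/EI.
With EI = 89000 kN·m²: δ_0 = 0.007135 m and δ_{BB} = 0.000809 m/kN.
Compatibility — the spring shortens by R_B/k under the reaction it provides: δ_0 − R_B·δ_{BB} = R_B/k. With 1/k = 0.000069 m/kN, R_B = δ_0 / (δ_{BB} + 1/k) = 0.007135 / (0.000809 + 0.000069) = 8.127 kN.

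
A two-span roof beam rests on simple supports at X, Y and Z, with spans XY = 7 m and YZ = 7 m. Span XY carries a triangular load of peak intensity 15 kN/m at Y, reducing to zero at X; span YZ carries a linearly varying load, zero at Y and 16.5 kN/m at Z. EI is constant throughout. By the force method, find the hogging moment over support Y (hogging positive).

Release continuity at Y by inserting a hinge; the redundant is the internal moment M_Y. The primary structure is two simply-supported spans XY and YZ.
Discontinuity in slope at Y on the released structure — sum the simple-span end rotations:
  span XY: triangular load, peak 15: w₀L³/(45EI) = 114.3/EI
  span YZ: triangular load, peak 16.5: 7w₀L³/(360EI) = 110/EI
  relative rotation θ_0 = (114.3 + 110)/EI = 224.4/EI
A unit hogging moment at Y produces rotation L₁/(3EI) + L₂/(3EI) = 4.667/EI.
Slope continuity at Y: θ_0 = M_Y·4.667/EI, so M_Y = 224.4/4.667 = 48.08 kN·m (hogging).

M_Y = 48.08 kN·m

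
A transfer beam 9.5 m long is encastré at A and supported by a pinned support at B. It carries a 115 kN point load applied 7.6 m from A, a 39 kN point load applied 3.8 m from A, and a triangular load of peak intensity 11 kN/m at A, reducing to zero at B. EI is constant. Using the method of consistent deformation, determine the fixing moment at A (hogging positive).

Take the reaction at B as the redundant and release it; the primary structure is a cantilever fixed at A.
Deflection at B on the released cantilever, summing each load's contribution:
  point load 115 at a = 7.6: Pa²(3L − a)/(6EI) = 23138/EI
  point load 39 at a = 3.8: Pa²(3L − a)/(6EI) = 2318/EI
  triangular load, peak 11 at the fixed end: w₀L⁴/(30EI) = 2987/EI
  δ_0 = 28443/EI
Flexibility coefficient — unit upward force at B: δ_{BB} = L³/(3EI) = 285.8/EI.
The prop prevents deflection at B: R_B = δ_0/δ_{BB} = 28443/285.8 = 99.52 kN.
Moment equilibrium about A: M_A = Σ(load moments about A) − R_B·L = 1188 − 99.52×9.5 = 242.2 kN·m.

M_A = 242.2 kN·m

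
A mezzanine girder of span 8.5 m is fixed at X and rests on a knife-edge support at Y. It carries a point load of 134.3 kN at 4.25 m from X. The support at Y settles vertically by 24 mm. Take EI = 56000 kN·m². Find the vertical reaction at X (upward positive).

R_X = 98.9 kN

Choose R_Y as the redundant. The primary structure is the cantilever fixed at X.
Primary-structure tip deflection at Y by superposition:
  point load 134.3 at a = 4.25: Pa²(3L − a)/(6EI) = 8591/EI
Flexibility coefficient — unit upward force at Y: δ_{YY} = L³/(3EI) = 204.7/EI.
With EI = 56000 kN·m²: δ_0 = 0.15342 m and δ_{YY} = 0.003656 m/kN.
Compatibility — the beam at Y must follow the support down by 0.024 m: δ_0 − R_Y·δ_{YY} = 0.024, so R_Y = (0.15342 − 0.024)/0.003656 = 35.4 kN.
Vertical equilibrium: R_X = ΣP − R_Y = 134.3 − 35.4 = 98.9 kN.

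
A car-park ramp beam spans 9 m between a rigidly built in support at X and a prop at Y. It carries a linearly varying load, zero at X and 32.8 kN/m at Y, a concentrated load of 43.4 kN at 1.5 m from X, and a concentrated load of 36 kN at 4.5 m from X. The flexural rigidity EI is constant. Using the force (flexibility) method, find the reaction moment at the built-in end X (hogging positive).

M_X = 265.5 kN·m

Take the reaction at Y as the redundant and release it; the primary structure is a cantilever fixed at X.
Downward deflection at the released point Y due to the loads:
  triangular load, peak 32.8 at the free end: 11w₀L⁴/(120EI) = 19727/EI
  point load 43.4 at a = 1.5: Pa²(3L − a)/(6EI) = 415/EI
  point load 36 at a = 4.5: Pa²(3L − a)/(6EI) = 2734/EI
  δ_0 = 22876/EI
Tip deflection under a unit load at Y: L³/(3EI) = 243/EI.
The prop prevents deflection at Y: R_Y = δ_0/δ_{YY} = 22876/243 = 94.14 kN.
Moment equilibrium about X: M_X = Σ(load moments about X) − R_Y·L = 1113 − 94.14×9 = 265.5 kN·m.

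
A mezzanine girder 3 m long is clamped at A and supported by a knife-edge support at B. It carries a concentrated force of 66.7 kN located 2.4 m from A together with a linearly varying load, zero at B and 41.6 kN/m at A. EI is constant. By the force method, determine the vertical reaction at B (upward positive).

Take the reaction at B as the redundant and release it; the primary structure is a cantilever fixed at A.
Free-end deflection of the primary structure under the applied loading (downward +):
  point load 66.7 at a = 2.4: Pa²(3L − a)/(6EI) = 422.6/EI
  triangular load, peak 41.6 at the fixed end: w₀L⁴/(30EI) = 112.3/EI
  δ_0 = 534.9/EI
Flexibility coefficient — unit upward force at B: δ_{BB} = L³/(3EI) = 9/EI.
Compatibility at B: δ_0 − R_B·δ_{BB} = 0, so R_B = 534.9/9 = 59.44 kN.

R_B = 59.44 kN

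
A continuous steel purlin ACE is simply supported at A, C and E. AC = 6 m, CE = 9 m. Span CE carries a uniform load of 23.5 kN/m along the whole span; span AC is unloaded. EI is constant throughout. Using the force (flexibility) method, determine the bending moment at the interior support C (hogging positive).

M_C = 142.8 kN·m

Release continuity at C by inserting a hinge; the redundant is the internal moment M_C. The primary structure is two simply-supported spans AC and CE.
Discontinuity in slope at C on the released structure — sum the simple-span end rotations:
  span CE: UDL 23.5: wL³/(24EI) = 713.8/EI
  relative rotation θ_0 = (0 + 713.8)/EI = 713.8/EI
A unit hogging moment at C produces rotation L₁/(3EI) + L₂/(3EI) = 5/EI.
Compatibility: M_C·(L₁+L₂)/(3EI) = θ_0, giving M_C = 142.8 kN·m (hogging).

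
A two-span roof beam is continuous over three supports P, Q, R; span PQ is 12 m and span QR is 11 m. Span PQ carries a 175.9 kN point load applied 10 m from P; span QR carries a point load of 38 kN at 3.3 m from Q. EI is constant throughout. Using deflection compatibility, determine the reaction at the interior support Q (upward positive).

Take M_Q as the redundant. Released structure: two simple spans PQ and QR with a hinge at Q.
Rotations at Q on the released spans (each span's end-slope, ×1/EI):
  span PQ: point load 175.9 at a = 10: Pab(L + a)/(6LEI) = 1075/EI
  span QR: point load 38 at a = 3.3: Pab(L + b)/(6LEI) = 273.6/EI
  relative rotation θ_0 = (1075 + 273.6)/EI = 1349/EI
A unit hogging moment at Q produces rotation L₁/(3EI) + L₂/(3EI) = 7.667/EI.
Compatibility: M_Q·(L₁+L₂)/(3EI) = θ_0, giving M_Q = 175.9 kN·m (hogging).
Span PQ, ΣM about P with M_Q applied at Q: R_Q^{PQ}·12 = 1759 + 175.9, so R_Q^{PQ} = 161.2 kN and R_P = 175.9 − 161.2 = 14.66 kN.
Span QR, ΣM about R: R_Q^{QR}·11 = 292.6 + 175.9, so R_Q^{QR} = 42.59 kN and R_R = 38 − 42.59 = -4.59 kN.
R_Q = 161.2 + 42.59 = 203.8 kN.

R_Q = 203.8 kN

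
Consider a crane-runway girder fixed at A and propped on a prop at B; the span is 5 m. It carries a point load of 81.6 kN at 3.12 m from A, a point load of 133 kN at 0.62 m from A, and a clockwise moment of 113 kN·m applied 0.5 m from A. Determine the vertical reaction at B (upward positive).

R_B = 47.13 kN

Remove the prop at B; the released (primary) structure is a cantilever built in at A.
Primary-structure tip deflection at B by superposition:
  point load 81.6 at a = 3.12: Pa²(3L − a)/(6EI) = 1573/EI
  point load 133 at a = 0.62: Pa²(3L − a)/(6EI) = 122.5/EI
  clockwise couple 113 at a = 0.5: M₀a(2L − a)/(2EI) = 268.4/EI
  δ_0 = 1964/EI
Flexibility coefficient — unit upward force at B: δ_{BB} = L³/(3EI) = 41.67/EI.
Compatibility at B: δ_0 − R_B·δ_{BB} = 0, so R_B = 1964/41.67 = 47.13 kN.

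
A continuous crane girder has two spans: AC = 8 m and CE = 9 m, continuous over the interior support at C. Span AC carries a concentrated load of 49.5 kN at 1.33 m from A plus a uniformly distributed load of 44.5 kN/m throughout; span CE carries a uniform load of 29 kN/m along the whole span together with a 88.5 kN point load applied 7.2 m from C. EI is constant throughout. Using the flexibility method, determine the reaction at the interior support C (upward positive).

Take M_C as the redundant. Released structure: two simple spans AC and CE with a hinge at C.
Rotations at C on the released spans (each span's end-slope, ×1/EI):
  span AC: point load 49.5 at a = 1.33: Pab(L + a)/(6LEI) = 85.35/EI
  span AC: UDL 44.5: wL³/(24EI) = 949.3/EI
  span CE: UDL 29: wL³/(24EI) = 880.9/EI
  span CE: point load 88.5 at a = 7.2: Pab(L + b)/(6LEI) = 229.4/EI
  relative rotation θ_0 = (1035 + 1110)/EI = 2145/EI
A unit hogging moment at C produces rotation L₁/(3EI) + L₂/(3EI) = 5.667/EI.
Slope continuity at C: θ_0 = M_C·5.667/EI, so M_C = 2145/5.667 = 378.5 kN·m (hogging).
Span AC, ΣM about A with M_C applied at C: R_C^{AC}·8 = 1490 + 378.5, so R_C^{AC} = 233.5 kN and R_A = 405.5 − 233.5 = 172 kN.
Span CE, ΣM about E: R_C^{CE}·9 = 1334 + 378.5, so R_C^{CE} = 190.3 kN and R_E = 349.5 − 190.3 = 159.2 kN.
R_C = 233.5 + 190.3 = 423.8 kN.

R_C = 423.8 kN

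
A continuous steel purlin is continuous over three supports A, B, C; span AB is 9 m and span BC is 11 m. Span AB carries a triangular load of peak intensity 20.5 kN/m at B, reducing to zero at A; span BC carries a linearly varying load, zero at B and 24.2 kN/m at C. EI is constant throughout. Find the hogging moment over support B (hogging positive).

M_B = 143.8 kN·m

Insert a hinge at B; M_B is the redundant, and each span becomes simply supported.
Rotations at B on the released spans (each span's end-slope, ×1/EI):
  span AB: triangular load, peak 20.5: w₀L³/(45EI) = 332.1/EI
  span BC: triangular load, peak 24.2: 7w₀L³/(360EI) = 626.3/EI
  relative rotation θ_0 = (332.1 + 626.3)/EI = 958.4/EI
A unit hogging moment at B produces rotation L₁/(3EI) + L₂/(3EI) = 6.667/EI.
Compatibility: M_B·(L₁+L₂)/(3EI) = θ_0, giving M_B = 143.8 kN·m (hogging).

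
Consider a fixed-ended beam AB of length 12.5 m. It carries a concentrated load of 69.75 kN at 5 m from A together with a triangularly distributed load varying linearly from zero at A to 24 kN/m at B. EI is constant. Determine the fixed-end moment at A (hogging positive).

Release both end moments; the primary structure is a simply-supported span AB with redundants M_A and M_B.
End rotations of the released simple span under the applied load (×1/EI):
  at A: point load 69.75 at a = 5: Pab(L + b)/(6LEI) = 697.5/EI
  at B: point load 69.75 at a = 5: Pab(L + a)/(6LEI) = 610.3/EI
  at A: triangular load, peak 24: 7w₀L³/(360EI) = 911.5/EI
  at B: triangular load, peak 24: w₀L³/(45EI) = 1042/EI
  θ_A0 = 1609/EI,  θ_B0 = 1652/EI
Flexibility coefficients: a unit moment at one end gives L/(3EI) there and L/(6EI) at the far end, so f₁₁ = f₂₂ = 4.167/EI and f₁₂ = f₂₁ = 2.083/EI.
Compatibility — zero rotation at each built-in end:
  4.167 M_A + 2.083 M_B = 1609
  2.083 M_A + 4.167 M_B = 1652
Solving the pair gives M_A = 250.6 kN·m and M_B = 271.2 kN·m (hogging).

M_A = 250.6 kN·m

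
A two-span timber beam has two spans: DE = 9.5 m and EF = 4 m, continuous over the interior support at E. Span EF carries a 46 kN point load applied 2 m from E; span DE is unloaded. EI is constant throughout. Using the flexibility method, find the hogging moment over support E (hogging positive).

Insert a hinge at E; M_E is the redundant, and each span becomes simply supported.
Discontinuity in slope at E on the released structure — sum the simple-span end rotations:
  span EF: point load 46 at a = 2: Pab(L + b)/(6LEI) = 46/EI
  relative rotation θ_0 = (0 + 46)/EI = 46/EI
A unit hogging moment at E produces rotation L₁/(3EI) + L₂/(3EI) = 4.5/EI.
Slope continuity at E: θ_0 = M_E·4.5/EI, so M_E = 46/4.5 = 10.22 kN·m (hogging).

M_E = 10.22 kN·m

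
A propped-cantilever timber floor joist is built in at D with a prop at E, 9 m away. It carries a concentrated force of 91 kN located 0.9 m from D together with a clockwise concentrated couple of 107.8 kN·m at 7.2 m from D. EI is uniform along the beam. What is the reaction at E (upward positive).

Choose R_E as the redundant. The primary structure is the cantilever fixed at D.
Primary-structure tip deflection at E by superposition:
  point load 91 at a = 0.9: Pa²(3L − a)/(6EI) = 320.6/EI
  clockwise couple 107.8 at a = 7.2: M₀a(2L − a)/(2EI) = 4191/EI
  δ_0 = 4512/EI
Flexibility coefficient — unit upward force at E: δ_{EE} = L³/(3EI) = 243/EI.
Compatibility at E: δ_0 − R_E·δ_{EE} = 0, so R_E = 4512/243 = 18.57 kN.

R_E = 18.57 kN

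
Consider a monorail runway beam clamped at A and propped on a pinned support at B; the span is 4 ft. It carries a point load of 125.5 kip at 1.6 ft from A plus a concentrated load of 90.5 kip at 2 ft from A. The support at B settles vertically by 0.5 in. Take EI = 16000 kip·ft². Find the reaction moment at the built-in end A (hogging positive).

M_A = 289.3 kip·ft

Choose R_B as the redundant. The primary structure is the cantilever fixed at A.
Downward deflection at the released point B due to the loads:
  point load 125.5 at a = 1.6: Pa²(3L − a)/(6EI) = 556.9/EI
  point load 90.5 at a = 2: Pa²(3L − a)/(6EI) = 603.3/EI
  δ_0 = 1160/EI
Tip deflection under a unit load at B: L³/(3EI) = 21.33/EI.
With EI = 16000 kip·ft²: δ_0 = 0.072514 ft and δ_{BB} = 0.001333 ft/kip.
Compatibility — the beam at B must follow the support down by 0.04167 ft: δ_0 − R_B·δ_{BB} = 0.04167, so R_B = (0.072514 − 0.04167)/0.001333 = 23.14 kip.
Moment equilibrium about A: M_A = Σ(load moments about A) − R_B·L = 381.8 − 23.14×4 = 289.3 kip·ft.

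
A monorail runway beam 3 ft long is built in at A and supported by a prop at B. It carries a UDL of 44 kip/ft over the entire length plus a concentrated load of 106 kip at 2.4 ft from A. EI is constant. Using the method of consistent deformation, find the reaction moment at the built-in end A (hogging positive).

Take the reaction at B as the redundant and release it; the primary structure is a cantilever fixed at A.
Free-end deflection of the primary structure under the applied loading (downward +):
  UDL 44: wL⁴/(8EI) = 445.5/EI
  point load 106 at a = 2.4: Pa²(3L − a)/(6EI) = 671.6/EI
  δ_0 = 1117/EI
Tip deflection under a unit load at B: L³/(3EI) = 9/EI.
The prop prevents deflection at B: R_B = δ_0/δ_{BB} = 1117/9 = 124.1 kip.
Moment equilibrium about A: M_A = Σ(load moments about A) − R_B·L = 452.4 − 124.1×3 = 80.03 kip·ft.

M_A = 80.03 kip·ft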